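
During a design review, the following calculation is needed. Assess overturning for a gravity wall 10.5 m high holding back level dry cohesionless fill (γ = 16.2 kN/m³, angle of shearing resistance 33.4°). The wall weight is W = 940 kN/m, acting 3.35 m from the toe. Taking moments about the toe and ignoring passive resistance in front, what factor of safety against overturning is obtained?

3.48

K_a = tan²(45° − 33.4°/2) = 0.2899.
P_a = ½K_aγH² = 0.5×0.2899×16.2×10.5² = 258.9 kN/m, acting at H/3 = 3.500 m above the base.
Overturning moment M_o = P_a × H/3 = 258.9 × 3.500 = 906.2.
Resisting moment M_r = W × 3.35 = 940 × 3.35 = 3149.
FS_overturning = M_r/M_o = 3149/906.2 = 3.475.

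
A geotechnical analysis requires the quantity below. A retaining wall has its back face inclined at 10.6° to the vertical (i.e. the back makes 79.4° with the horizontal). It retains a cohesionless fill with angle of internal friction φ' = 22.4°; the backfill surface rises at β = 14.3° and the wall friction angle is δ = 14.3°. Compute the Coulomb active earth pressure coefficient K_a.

0.642

K_a = sin²(α+φ) / [sin²α · sin(α−δ) · (1 + √{sin(φ+δ)sin(φ−β) / (sin(α−δ)sin(α+β))})²].
With α = 79.4°, φ = 22.4°, δ = 14.3°, β = 14.3°: K_a = 0.6420.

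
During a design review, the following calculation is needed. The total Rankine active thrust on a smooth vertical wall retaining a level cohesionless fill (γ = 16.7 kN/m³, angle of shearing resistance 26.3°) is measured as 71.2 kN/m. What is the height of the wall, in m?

K_a = 0.3859. P_a = ½ K_a γ H² ⇒ H = √(2P_a/(K_a γ)).
H = √(2×71.2/(0.3859×16.7)) = 4.700 m.

4.70 m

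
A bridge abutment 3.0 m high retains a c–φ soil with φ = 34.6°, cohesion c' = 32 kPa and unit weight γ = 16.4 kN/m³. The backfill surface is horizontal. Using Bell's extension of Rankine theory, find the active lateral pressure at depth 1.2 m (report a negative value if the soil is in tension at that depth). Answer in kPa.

-28.2 kPa

K_a = (1 − sin φ)/(1 + sin φ) = 0.2756.
σ_a = K_a γ z − 2c√K_a = 0.2756×16.4×1.2 − 2×32×0.5250 = -28.18 kPa.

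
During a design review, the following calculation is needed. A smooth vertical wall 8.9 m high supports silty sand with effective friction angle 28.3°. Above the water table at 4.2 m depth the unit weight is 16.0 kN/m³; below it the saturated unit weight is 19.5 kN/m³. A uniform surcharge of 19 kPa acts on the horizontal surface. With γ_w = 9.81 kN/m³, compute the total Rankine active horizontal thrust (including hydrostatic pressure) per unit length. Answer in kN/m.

K_a = tan²(45° − φ/2) = 0.3568.
γ' = 19.5 − 9.81 = 9.690 kN/m³. h₂ = H − d_w = 4.7 m.
σ'_h: at surface K_a·q = 6.779; at WT K_a(q+γd_w) = 30.75; at base K_a(q+γd_w+γ'h₂) = 47.00 kPa.
P₁ = ½(6.779+30.75)×4.2 = 78.82; P₂ = ½(30.75+47.00)×4.7 = 182.7; P_w = ½γ_w h₂² = 108.4.
Total = 78.82+182.7+108.4 = 369.9 kN/m.

370 kN/m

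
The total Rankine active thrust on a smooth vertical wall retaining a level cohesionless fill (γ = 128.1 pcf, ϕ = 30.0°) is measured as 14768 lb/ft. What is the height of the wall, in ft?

K_a = 0.3333. P_a = ½ K_a γ H² ⇒ H = √(2P_a/(K_a γ)).
H = √(2×14768/(0.3333×128.1)) = 26.30 ft.

26.3 ft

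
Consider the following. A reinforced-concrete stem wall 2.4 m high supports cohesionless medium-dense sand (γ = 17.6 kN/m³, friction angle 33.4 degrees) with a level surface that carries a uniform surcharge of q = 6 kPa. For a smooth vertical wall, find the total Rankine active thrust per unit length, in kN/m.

18.9 kN/m

K_a = tan²(45° − φ/2) = 0.2899.
Soil triangle: ½ K_a γ H² = 0.5×0.2899×17.6×2.4² = 14.70 kN/m.
Surcharge rectangle: K_a q H = 0.2899×6×2.4 = 4.175 kN/m.
Total = 14.70 + 4.175 = 18.87 kN/m.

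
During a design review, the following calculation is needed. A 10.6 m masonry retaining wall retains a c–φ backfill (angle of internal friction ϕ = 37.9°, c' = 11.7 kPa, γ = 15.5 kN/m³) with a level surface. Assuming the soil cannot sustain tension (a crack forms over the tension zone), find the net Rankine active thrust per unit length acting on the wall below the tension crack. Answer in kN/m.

104 kN/m

K_a = 0.2389; √K_a = 0.4888.
Tension-crack depth z_c = 2c/(γ√K_a) = 2×11.7/(15.5×0.4888) = 3.088 m.
σ_a at base = K_a γ H − 2c√K_a = 0.2389×15.5×10.6 − 2×11.7×0.4888 = 27.82 kPa.
P_a = ½ × 27.82 × (H − z_c) = 0.5×27.82×7.512 = 104.5 kN/m.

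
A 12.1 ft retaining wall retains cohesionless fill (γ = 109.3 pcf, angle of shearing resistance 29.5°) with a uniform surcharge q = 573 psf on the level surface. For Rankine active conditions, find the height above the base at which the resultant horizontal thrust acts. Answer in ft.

K_a = 0.3401.
Triangular part P₁ = ½K_aγH² = 2721 at H/3 = 4.033 ft; rectangular part P₂ = K_a q H = 2358 at H/2 = 6.050 ft.
ȳ = (P₁·4.033 + P₂·6.050)/(P₁+P₂) = 4.970 ft.

4.97 ft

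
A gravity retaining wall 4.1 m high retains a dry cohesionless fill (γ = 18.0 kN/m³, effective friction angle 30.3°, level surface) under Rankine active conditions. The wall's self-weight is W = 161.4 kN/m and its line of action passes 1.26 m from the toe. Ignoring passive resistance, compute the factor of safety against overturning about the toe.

2.99

K_a = tan²(45° − 30.3°/2) = 0.3293.
P_a = ½K_aγH² = 0.5×0.3293×18.0×4.1² = 49.82 kN/m, acting at H/3 = 1.367 m above the base.
Overturning moment M_o = P_a × H/3 = 49.82 × 1.367 = 68.09.
Resisting moment M_r = W × 1.26 = 161.4 × 1.26 = 203.4.
FS_overturning = M_r/M_o = 203.4/68.09 = 2.987.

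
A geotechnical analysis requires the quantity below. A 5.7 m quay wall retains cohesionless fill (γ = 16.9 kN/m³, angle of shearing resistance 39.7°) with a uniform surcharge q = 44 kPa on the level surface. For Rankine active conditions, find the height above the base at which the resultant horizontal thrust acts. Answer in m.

K_a = 0.2204.
Triangular part P₁ = ½K_aγH² = 60.52 at H/3 = 1.900 m; rectangular part P₂ = K_a q H = 55.28 at H/2 = 2.850 m.
ȳ = (P₁·1.900 + P₂·2.850)/(P₁+P₂) = 2.354 m.

2.35 m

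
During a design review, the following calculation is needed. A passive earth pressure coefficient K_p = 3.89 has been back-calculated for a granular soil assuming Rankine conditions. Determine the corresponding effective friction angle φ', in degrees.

36.2°

K_p = (1+sin φ)/(1−sin φ) ⇒ sin φ = (K_p − 1)/(K_p + 1) = 0.5910.
φ = arcsin(0.5910) = 36.23°.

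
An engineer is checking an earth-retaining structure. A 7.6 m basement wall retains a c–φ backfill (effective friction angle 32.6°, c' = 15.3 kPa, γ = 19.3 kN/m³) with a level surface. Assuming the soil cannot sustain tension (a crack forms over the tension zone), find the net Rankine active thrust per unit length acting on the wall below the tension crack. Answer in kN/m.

64.0 kN/m

K_a = 0.2997; √K_a = 0.5475.
Tension-crack depth z_c = 2c/(γ√K_a) = 2×15.3/(19.3×0.5475) = 2.896 m.
σ_a at base = K_a γ H − 2c√K_a = 0.2997×19.3×7.6 − 2×15.3×0.5475 = 27.21 kPa.
P_a = ½ × 27.21 × (H − z_c) = 0.5×27.21×4.704 = 64.00 kN/m.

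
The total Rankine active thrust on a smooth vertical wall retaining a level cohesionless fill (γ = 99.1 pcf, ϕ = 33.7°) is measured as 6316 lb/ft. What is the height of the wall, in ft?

21.1 ft

K_a = 0.2863. P_a = ½ K_a γ H² ⇒ H = √(2P_a/(K_a γ)).
H = √(2×6316/(0.2863×99.1)) = 21.10 ft.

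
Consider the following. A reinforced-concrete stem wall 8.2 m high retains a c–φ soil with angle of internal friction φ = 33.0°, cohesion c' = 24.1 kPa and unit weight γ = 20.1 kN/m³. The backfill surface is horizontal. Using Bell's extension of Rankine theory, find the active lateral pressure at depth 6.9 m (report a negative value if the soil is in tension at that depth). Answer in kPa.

K_a = (1 − sin φ)/(1 + sin φ) = 0.2948.
σ_a = K_a γ z − 2c√K_a = 0.2948×20.1×6.9 − 2×24.1×0.5430 = 14.72 kPa.

14.7 kPa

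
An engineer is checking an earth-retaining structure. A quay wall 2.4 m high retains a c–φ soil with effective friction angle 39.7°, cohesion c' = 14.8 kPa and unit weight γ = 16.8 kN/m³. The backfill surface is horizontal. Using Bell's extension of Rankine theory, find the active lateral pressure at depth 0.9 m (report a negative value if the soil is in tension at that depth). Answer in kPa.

-10.6 kPa

K_a = (1 − sin φ)/(1 + sin φ) = 0.2204.
σ_a = K_a γ z − 2c√K_a = 0.2204×16.8×0.9 − 2×14.8×0.4695 = -10.56 kPa.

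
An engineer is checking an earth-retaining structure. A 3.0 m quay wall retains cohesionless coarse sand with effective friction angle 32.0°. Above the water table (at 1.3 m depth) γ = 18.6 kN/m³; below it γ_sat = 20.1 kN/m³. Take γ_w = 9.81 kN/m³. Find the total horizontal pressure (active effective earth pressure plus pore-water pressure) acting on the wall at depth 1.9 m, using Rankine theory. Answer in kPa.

15.2 kPa

K_a = (1 − sin φ)/(1 + sin φ) = 0.3073.
γ' = 20.1 − 9.81 = 10.29 kN/m³.
Effective vertical stress at 1.9 m: σ'_v = 18.6×1.3 + 10.29×0.600 = 30.35 kPa.
σ'_h = K_a σ'_v = 0.3073 × 30.35 = 9.327 kPa; u = γ_w × 0.600 = 5.886 kPa.
Total σ_h = 9.327 + 5.886 = 15.21 kPa.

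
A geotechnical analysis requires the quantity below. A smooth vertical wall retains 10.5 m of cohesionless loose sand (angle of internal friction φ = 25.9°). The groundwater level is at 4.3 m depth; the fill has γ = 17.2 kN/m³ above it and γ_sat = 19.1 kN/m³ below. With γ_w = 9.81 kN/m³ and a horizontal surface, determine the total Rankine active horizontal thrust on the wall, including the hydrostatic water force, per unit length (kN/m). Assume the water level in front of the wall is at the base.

501 kN/m

K_a = tan²(45° − φ/2) = 0.3920.
γ' = 19.1 − 9.81 = 9.290 kN/m³. Depth below WT = 6.2 m.
σ'_h at WT = K_a γ d_w = 28.99 kPa; at base = 28.99 + K_a γ' × 6.2 = 51.57 kPa.
P₁ (0–4.3 m) = ½×28.99×4.3 = 62.33. P₂ (4.3–10.5 m) = ½(28.99+51.57)×6.2 = 249.7.
P_w = ½ γ_w h₂² = 0.5×9.81×6.2² = 188.5. Total = 62.33+249.7+188.5 = 500.6 kN/m.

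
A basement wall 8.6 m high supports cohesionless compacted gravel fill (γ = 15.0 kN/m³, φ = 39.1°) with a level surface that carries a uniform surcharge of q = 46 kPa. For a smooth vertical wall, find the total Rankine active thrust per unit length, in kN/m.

215 kN/m

K_a = tan²(45° − φ/2) = 0.2265.
Soil triangle: ½ K_a γ H² = 0.5×0.2265×15.0×8.6² = 125.6 kN/m.
Surcharge rectangle: K_a q H = 0.2265×46×8.6 = 89.60 kN/m.
Total = 125.6 + 89.60 = 215.2 kN/m.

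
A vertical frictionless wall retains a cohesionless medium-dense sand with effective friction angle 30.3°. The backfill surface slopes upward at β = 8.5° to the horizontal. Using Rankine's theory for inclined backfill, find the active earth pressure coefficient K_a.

K_a = cos β · (cos β − √(cos²β − cos²φ)) / (cos β + √(cos²β − cos²φ)).
cos β = 0.9890, cos φ = 0.8634, √(cos²β − cos²φ) = 0.4824.
K_a = 0.9890 × (0.9890 − 0.4824)/(0.9890 + 0.4824) = 0.3405.

0.341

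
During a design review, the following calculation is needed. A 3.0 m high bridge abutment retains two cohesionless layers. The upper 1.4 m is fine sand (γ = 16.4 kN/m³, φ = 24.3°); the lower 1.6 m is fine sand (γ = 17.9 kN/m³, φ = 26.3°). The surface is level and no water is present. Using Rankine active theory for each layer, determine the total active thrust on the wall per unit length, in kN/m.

K_a1 = tan²(45°−24.3°/2) = 0.4169; K_a2 = tan²(45°−26.3°/2) = 0.3859.
Layer 1: σ at base = K_a1 γ₁ h₁ = 9.572 kPa; P₁ = ½×9.572×1.4 = 6.701.
Layer 2: σ_v at top = γ₁h₁ = 22.96; σ_h top = K_a2×22.96 = 8.861; σ_h base = K_a2×(22.96+17.9×1.6) = 19.91.
P₂ = ½(8.861+19.91)×1.6 = 23.02. Total P_a = 6.701+23.02 = 29.72 kN/m.

29.7 kN/m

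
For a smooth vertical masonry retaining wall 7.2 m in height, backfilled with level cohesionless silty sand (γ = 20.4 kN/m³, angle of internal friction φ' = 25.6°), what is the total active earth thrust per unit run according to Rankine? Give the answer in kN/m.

K_a = tan²(45° − φ/2) = 0.3966.
P_a = ½ K_a γ H² = 0.5 × 0.3966 × 20.4 × 7.2² = 209.7 kN/m.

210 kN/m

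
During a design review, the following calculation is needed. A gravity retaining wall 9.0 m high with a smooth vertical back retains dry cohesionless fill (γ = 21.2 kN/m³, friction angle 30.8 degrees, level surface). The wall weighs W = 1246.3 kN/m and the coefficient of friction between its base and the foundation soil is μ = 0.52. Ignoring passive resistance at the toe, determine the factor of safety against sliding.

K_a = tan²(45° − 30.8°/2) = 0.3227.
P_a = ½K_aγH² = 0.5×0.3227×21.2×9.0² = 277.1 kN/m, acting at H/3 = 3.000 m above the base.
FS_sliding = μW / P_a = 0.52×1246.3 / 277.1 = 2.339.

2.34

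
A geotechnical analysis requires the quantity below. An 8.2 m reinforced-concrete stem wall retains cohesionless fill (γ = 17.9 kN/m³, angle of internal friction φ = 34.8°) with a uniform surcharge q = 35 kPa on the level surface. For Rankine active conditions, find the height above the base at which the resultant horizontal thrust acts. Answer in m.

3.17 m

K_a = 0.2733.
Triangular part P₁ = ½K_aγH² = 164.5 at H/3 = 2.733 m; rectangular part P₂ = K_a q H = 78.44 at H/2 = 4.100 m.
ȳ = (P₁·2.733 + P₂·4.100)/(P₁+P₂) = 3.175 m.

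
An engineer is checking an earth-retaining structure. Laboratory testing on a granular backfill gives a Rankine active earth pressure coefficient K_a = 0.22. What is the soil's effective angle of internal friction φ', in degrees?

K_a = tan²(45° − φ/2) ⇒ 45° − φ/2 = arctan(√0.22) = 25.13°.
φ = 2(45° − 25.13°) = 39.74°.

39.7°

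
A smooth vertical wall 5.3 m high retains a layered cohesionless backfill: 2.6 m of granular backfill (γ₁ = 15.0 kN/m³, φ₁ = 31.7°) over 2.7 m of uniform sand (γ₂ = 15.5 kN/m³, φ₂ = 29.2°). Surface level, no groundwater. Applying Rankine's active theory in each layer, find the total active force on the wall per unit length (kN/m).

71.5 kN/m

K_a1 = tan²(45°−31.7°/2) = 0.3111; K_a2 = tan²(45°−29.2°/2) = 0.3442.
Layer 1: σ at base = K_a1 γ₁ h₁ = 12.13 kPa; P₁ = ½×12.13×2.6 = 15.77.
Layer 2: σ_v at top = γ₁h₁ = 39.00; σ_h top = K_a2×39.00 = 13.42; σ_h base = K_a2×(39.00+15.5×2.7) = 27.83.
P₂ = ½(13.42+27.83)×2.7 = 55.69. Total P_a = 15.77+55.69 = 71.46 kN/m.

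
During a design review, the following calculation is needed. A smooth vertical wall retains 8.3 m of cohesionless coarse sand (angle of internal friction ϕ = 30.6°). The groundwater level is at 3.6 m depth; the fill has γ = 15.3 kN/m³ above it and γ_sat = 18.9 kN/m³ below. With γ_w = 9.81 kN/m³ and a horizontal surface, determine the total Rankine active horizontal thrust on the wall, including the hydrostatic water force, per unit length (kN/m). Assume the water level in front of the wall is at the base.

K_a = tan²(45° − φ/2) = 0.3253.
γ' = 18.9 − 9.81 = 9.090 kN/m³. Depth below WT = 4.7 m.
σ'_h at WT = K_a γ d_w = 17.92 kPa; at base = 17.92 + K_a γ' × 4.7 = 31.82 kPa.
P₁ (0–3.6 m) = ½×17.92×3.6 = 32.26. P₂ (3.6–8.3 m) = ½(17.92+31.82)×4.7 = 116.9.
P_w = ½ γ_w h₂² = 0.5×9.81×4.7² = 108.4. Total = 32.26+116.9+108.4 = 257.5 kN/m.

257 kN/m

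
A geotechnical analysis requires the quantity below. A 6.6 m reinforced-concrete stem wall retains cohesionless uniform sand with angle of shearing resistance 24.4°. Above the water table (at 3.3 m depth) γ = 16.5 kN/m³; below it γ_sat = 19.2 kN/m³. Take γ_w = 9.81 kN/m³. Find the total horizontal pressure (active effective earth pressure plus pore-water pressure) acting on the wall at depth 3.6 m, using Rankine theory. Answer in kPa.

K_a = (1 − sin φ)/(1 + sin φ) = 0.4153.
γ' = 19.2 − 9.81 = 9.390 kN/m³.
Effective vertical stress at 3.6 m: σ'_v = 16.5×3.3 + 9.390×0.300 = 57.27 kPa.
σ'_h = K_a σ'_v = 0.4153 × 57.27 = 23.78 kPa; u = γ_w × 0.300 = 2.943 kPa.
Total σ_h = 23.78 + 2.943 = 26.73 kPa.

26.7 kPa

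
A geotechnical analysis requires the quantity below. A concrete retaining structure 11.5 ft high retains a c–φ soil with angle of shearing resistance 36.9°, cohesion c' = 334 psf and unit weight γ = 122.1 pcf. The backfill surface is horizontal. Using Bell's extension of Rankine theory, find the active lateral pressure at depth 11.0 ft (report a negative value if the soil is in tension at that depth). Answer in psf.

1.55 psf

K_a = (1 − sin φ)/(1 + sin φ) = 0.2497.
σ_a = K_a γ z − 2c√K_a = 0.2497×122.1×11.0 − 2×334×0.4997 = 1.553 psf.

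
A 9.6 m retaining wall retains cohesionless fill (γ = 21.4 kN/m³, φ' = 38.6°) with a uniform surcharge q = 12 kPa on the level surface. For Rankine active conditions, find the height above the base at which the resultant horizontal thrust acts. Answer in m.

3.37 m

K_a = 0.2316.
Triangular part P₁ = ½K_aγH² = 228.4 at H/3 = 3.200 m; rectangular part P₂ = K_a q H = 26.68 at H/2 = 4.800 m.
ȳ = (P₁·3.200 + P₂·4.800)/(P₁+P₂) = 3.367 m.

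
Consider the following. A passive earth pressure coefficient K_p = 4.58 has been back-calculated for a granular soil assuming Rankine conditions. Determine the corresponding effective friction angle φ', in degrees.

39.9°

K_p = (1+sin φ)/(1−sin φ) ⇒ sin φ = (K_p − 1)/(K_p + 1) = 0.6416.
φ = arcsin(0.6416) = 39.91°.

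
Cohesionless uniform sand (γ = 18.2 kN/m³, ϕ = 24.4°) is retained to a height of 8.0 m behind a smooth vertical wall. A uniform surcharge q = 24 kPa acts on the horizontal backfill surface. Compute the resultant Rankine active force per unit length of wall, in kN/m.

322 kN/m

K_a = tan²(45° − φ/2) = 0.4153.
Soil triangle: ½ K_a γ H² = 0.5×0.4153×18.2×8.0² = 241.9 kN/m.
Surcharge rectangle: K_a q H = 0.4153×24×8.0 = 79.74 kN/m.
Total = 241.9 + 79.74 = 321.6 kN/m.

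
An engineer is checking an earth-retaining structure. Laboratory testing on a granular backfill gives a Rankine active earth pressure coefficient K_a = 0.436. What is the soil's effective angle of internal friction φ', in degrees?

23.1°

K_a = tan²(45° − φ/2) ⇒ 45° − φ/2 = arctan(√0.436) = 33.44°.
φ = 2(45° − 33.44°) = 23.13°.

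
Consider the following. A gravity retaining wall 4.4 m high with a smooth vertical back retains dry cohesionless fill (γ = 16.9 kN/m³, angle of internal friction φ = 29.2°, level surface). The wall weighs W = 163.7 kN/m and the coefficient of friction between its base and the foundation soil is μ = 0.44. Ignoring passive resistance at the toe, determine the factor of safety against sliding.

K_a = tan²(45° − 29.2°/2) = 0.3442.
P_a = ½K_aγH² = 0.5×0.3442×16.9×4.4² = 56.31 kN/m, acting at H/3 = 1.467 m above the base.
FS_sliding = μW / P_a = 0.44×163.7 / 56.31 = 1.279.

1.28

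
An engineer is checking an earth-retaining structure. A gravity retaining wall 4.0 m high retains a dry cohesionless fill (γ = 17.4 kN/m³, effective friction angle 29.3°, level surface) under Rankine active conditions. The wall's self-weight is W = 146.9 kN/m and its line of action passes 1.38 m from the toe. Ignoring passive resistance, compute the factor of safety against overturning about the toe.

K_a = tan²(45° − 29.3°/2) = 0.3428.
P_a = ½K_aγH² = 0.5×0.3428×17.4×4.0² = 47.72 kN/m, acting at H/3 = 1.333 m above the base.
Overturning moment M_o = P_a × H/3 = 47.72 × 1.333 = 63.63.
Resisting moment M_r = W × 1.38 = 146.9 × 1.38 = 202.7.
FS_overturning = M_r/M_o = 202.7/63.63 = 3.186.

3.19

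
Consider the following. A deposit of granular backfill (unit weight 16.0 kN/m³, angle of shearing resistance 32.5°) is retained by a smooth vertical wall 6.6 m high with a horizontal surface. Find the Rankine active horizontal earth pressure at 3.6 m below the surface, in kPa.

17.3 kPa

K_a = (1 − sin φ)/(1 + sin φ) = 0.3010.
σ_h = K_a γ z = 0.3010 × 16.0 × 3.6 = 17.34 kPa.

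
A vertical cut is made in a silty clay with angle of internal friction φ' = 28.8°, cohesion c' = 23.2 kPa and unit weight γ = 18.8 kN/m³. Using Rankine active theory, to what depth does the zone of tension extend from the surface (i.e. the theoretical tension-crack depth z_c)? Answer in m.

K_a = tan²(45° − 28.8°/2) = 0.3498; √K_a = 0.5914.
The active pressure is zero where K_a γ z = 2c√K_a, so z_c = 2c/(γ√K_a) = 2×23.2/(18.8×0.5914) = 4.173 m.

4.17 m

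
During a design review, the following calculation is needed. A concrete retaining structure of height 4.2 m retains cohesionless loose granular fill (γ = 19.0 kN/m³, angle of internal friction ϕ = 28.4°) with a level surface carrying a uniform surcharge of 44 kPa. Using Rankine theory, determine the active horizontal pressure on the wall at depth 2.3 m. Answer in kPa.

K_a = (1 − sin φ)/(1 + sin φ) = 0.3554.
σ_v = γz + q = 19.0 × 2.3 + 44 = 87.70 kPa.
σ_h = K_a σ_v = 0.3554 × 87.70 = 31.16 kPa.

31.2 kPa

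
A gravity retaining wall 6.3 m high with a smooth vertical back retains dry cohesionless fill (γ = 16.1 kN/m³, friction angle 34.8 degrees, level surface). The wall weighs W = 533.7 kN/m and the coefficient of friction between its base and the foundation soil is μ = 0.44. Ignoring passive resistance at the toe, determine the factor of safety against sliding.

K_a = tan²(45° − 34.8°/2) = 0.2733.
P_a = ½K_aγH² = 0.5×0.2733×16.1×6.3² = 87.32 kN/m, acting at H/3 = 2.100 m above the base.
FS_sliding = μW / P_a = 0.44×533.7 / 87.32 = 2.689.

2.69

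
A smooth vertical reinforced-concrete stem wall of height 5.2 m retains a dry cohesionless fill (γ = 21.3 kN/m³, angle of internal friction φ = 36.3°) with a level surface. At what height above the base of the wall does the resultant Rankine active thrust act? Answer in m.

K_a = 0.2563.
The pressure distribution is triangular, so the resultant acts at H/3 above the base = 5.2/3 = 1.733 m.

1.73 m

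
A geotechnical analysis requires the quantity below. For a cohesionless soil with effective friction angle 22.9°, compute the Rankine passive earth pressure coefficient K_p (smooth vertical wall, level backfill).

2.27

K_p = (1 + sin φ)/(1 − sin φ) = tan²(45° + 22.9°/2) = 2.274.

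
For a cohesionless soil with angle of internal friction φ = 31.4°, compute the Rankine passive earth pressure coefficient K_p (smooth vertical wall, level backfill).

3.18

K_p = (1 + sin φ)/(1 − sin φ) = tan²(45° + 31.4°/2) = 3.175.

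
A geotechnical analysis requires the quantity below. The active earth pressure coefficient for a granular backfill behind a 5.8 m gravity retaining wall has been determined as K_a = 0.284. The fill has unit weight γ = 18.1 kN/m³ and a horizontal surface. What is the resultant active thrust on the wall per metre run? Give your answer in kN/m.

86.5 kN/m

P = ½ K_a γ H² = 0.5 × 0.284 × 18.1 × 5.8² = 86.46 kN/m.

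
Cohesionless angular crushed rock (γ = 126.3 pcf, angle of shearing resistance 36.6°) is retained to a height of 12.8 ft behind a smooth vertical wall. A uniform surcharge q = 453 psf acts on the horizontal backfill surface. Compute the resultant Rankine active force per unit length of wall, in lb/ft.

4080 lb/ft

K_a = tan²(45° − φ/2) = 0.2530.
Soil triangle: ½ K_a γ H² = 0.5×0.2530×126.3×12.8² = 2617 lb/ft.
Surcharge rectangle: K_a q H = 0.2530×453×12.8 = 1467 lb/ft.
Total = 2617 + 1467 = 4084 lb/ft.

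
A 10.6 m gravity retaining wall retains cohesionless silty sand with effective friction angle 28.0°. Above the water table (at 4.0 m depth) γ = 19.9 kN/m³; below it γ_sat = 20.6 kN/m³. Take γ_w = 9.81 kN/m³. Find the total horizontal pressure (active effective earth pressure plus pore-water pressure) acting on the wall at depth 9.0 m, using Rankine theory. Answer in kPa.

97.3 kPa

K_a = (1 − sin φ)/(1 + sin φ) = 0.3610.
γ' = 20.6 − 9.81 = 10.79 kN/m³.
Effective vertical stress at 9.0 m: σ'_v = 19.9×4.0 + 10.79×5.00 = 133.6 kPa.
σ'_h = K_a σ'_v = 0.3610 × 133.6 = 48.22 kPa; u = γ_w × 5.00 = 49.05 kPa.
Total σ_h = 48.22 + 49.05 = 97.27 kPa.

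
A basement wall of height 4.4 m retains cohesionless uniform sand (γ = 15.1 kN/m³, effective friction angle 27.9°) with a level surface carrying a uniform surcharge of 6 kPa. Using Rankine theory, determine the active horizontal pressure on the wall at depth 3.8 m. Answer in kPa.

K_a = (1 − sin φ)/(1 + sin φ) = 0.3625.
σ_v = γz + q = 15.1 × 3.8 + 6 = 63.38 kPa.
σ_h = K_a σ_v = 0.3625 × 63.38 = 22.97 kPa.

23.0 kPa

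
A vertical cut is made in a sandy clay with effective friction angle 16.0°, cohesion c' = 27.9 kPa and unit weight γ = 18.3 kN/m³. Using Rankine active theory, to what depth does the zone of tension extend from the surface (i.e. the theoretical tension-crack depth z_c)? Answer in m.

4.05 m

K_a = tan²(45° − 16.0°/2) = 0.5678; √K_a = 0.7536.
The active pressure is zero where K_a γ z = 2c√K_a, so z_c = 2c/(γ√K_a) = 2×27.9/(18.3×0.7536) = 4.046 m.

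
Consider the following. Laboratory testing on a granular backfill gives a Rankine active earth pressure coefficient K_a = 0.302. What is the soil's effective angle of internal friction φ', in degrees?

K_a = tan²(45° − φ/2) ⇒ 45° − φ/2 = arctan(√0.302) = 28.79°.
φ = 2(45° − 28.79°) = 32.42°.

32.4°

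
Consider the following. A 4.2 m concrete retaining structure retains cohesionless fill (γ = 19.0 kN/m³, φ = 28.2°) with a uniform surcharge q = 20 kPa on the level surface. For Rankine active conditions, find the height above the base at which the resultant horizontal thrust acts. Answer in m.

1.63 m

K_a = 0.3582.
Triangular part P₁ = ½K_aγH² = 60.03 at H/3 = 1.400 m; rectangular part P₂ = K_a q H = 30.09 at H/2 = 2.100 m.
ȳ = (P₁·1.400 + P₂·2.100)/(P₁+P₂) = 1.634 m.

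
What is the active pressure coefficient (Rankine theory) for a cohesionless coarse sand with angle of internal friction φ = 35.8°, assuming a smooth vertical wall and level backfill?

0.262

K_a = (1 − sin φ)/(1 + sin φ) = (1 − sin 35.8°)/(1 + sin 35.8°) = 0.2619.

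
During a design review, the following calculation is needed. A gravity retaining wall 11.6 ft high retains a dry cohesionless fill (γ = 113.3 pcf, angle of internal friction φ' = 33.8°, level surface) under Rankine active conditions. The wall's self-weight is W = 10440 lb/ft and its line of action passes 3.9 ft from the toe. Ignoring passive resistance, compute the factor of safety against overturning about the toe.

K_a = tan²(45° − 33.8°/2) = 0.2851.
P_a = ½K_aγH² = 0.5×0.2851×113.3×11.6² = 2173 lb/ft, acting at H/3 = 3.867 ft above the base.
Overturning moment M_o = P_a × H/3 = 2173 × 3.867 = 8403.
Resisting moment M_r = W × 3.9 = 10440 × 3.9 = 40720.
FS_overturning = M_r/M_o = 40720/8403 = 4.845.

4.85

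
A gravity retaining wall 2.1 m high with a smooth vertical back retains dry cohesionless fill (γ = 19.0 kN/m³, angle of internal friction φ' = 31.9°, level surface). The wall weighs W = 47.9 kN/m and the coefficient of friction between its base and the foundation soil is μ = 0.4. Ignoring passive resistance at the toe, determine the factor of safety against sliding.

1.48

K_a = tan²(45° − 31.9°/2) = 0.3085.
P_a = ½K_aγH² = 0.5×0.3085×19.0×2.1² = 12.93 kN/m, acting at H/3 = 0.7000 m above the base.
FS_sliding = μW / P_a = 0.4×47.9 / 12.93 = 1.482.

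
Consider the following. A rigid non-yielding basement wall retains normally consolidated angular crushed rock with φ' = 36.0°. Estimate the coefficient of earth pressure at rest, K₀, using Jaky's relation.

0.412

K₀ = 1 − sin φ' = 1 − sin 36.0° = 0.4122.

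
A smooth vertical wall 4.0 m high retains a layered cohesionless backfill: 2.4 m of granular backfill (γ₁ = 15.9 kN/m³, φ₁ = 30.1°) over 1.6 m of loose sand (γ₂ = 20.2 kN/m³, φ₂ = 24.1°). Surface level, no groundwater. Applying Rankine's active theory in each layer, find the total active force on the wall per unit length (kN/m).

51.7 kN/m

K_a1 = tan²(45°−30.1°/2) = 0.3320; K_a2 = tan²(45°−24.1°/2) = 0.4201.
Layer 1: σ at base = K_a1 γ₁ h₁ = 12.67 kPa; P₁ = ½×12.67×2.4 = 15.20.
Layer 2: σ_v at top = γ₁h₁ = 38.16; σ_h top = K_a2×38.16 = 16.03; σ_h base = K_a2×(38.16+20.2×1.6) = 29.61.
P₂ = ½(16.03+29.61)×1.6 = 36.51. Total P_a = 15.20+36.51 = 51.72 kN/m.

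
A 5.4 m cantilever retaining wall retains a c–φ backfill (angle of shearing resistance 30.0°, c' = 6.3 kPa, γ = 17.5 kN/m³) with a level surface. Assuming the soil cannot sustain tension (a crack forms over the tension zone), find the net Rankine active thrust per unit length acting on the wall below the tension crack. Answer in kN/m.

50.3 kN/m

K_a = 0.3333; √K_a = 0.5774.
Tension-crack depth z_c = 2c/(γ√K_a) = 2×6.3/(17.5×0.5774) = 1.247 m.
σ_a at base = K_a γ H − 2c√K_a = 0.3333×17.5×5.4 − 2×6.3×0.5774 = 24.23 kPa.
P_a = ½ × 24.23 × (H − z_c) = 0.5×24.23×4.153 = 50.30 kN/m.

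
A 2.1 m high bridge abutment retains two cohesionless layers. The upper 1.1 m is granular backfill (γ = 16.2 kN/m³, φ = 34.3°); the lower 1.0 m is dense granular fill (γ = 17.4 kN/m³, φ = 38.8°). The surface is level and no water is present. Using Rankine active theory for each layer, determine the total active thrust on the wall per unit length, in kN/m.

8.82 kN/m

K_a1 = tan²(45°−34.3°/2) = 0.2792; K_a2 = tan²(45°−38.8°/2) = 0.2296.
Layer 1: σ at base = K_a1 γ₁ h₁ = 4.975 kPa; P₁ = ½×4.975×1.1 = 2.736.
Layer 2: σ_v at top = γ₁h₁ = 17.82; σ_h top = K_a2×17.82 = 4.091; σ_h base = K_a2×(17.82+17.4×1.0) = 8.085.
P₂ = ½(4.091+8.085)×1.0 = 6.088. Total P_a = 2.736+6.088 = 8.824 kN/m.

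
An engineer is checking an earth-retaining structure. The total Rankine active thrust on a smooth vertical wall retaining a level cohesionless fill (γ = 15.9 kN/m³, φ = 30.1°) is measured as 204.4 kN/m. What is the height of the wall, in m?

8.80 m

K_a = 0.3320. P_a = ½ K_a γ H² ⇒ H = √(2P_a/(K_a γ)).
H = √(2×204.4/(0.3320×15.9)) = 8.800 m.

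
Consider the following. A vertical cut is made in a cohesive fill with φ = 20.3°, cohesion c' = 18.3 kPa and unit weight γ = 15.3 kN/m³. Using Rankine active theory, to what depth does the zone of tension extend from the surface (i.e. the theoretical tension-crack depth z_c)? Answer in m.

3.44 m

K_a = tan²(45° − 20.3°/2) = 0.4849; √K_a = 0.6963.
The active pressure is zero where K_a γ z = 2c√K_a, so z_c = 2c/(γ√K_a) = 2×18.3/(15.3×0.6963) = 3.435 m.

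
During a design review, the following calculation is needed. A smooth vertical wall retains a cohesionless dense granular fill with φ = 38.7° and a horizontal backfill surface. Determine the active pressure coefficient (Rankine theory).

0.231

K_a = tan²(45° − φ/2) = tan²(25.65°) = 0.2306.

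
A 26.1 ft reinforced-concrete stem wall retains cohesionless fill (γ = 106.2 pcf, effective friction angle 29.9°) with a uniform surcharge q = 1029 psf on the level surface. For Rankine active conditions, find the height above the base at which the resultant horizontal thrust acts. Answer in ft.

10.6 ft

K_a = 0.3347.
Triangular part P₁ = ½K_aγH² = 12110 at H/3 = 8.700 ft; rectangular part P₂ = K_a q H = 8988 at H/2 = 13.05 ft.
ȳ = (P₁·8.700 + P₂·13.05)/(P₁+P₂) = 10.55 ft.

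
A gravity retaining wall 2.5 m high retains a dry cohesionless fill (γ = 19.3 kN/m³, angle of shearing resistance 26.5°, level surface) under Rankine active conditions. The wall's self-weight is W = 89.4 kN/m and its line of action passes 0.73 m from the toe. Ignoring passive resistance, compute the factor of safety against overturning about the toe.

K_a = tan²(45° − 26.5°/2) = 0.3829.
P_a = ½K_aγH² = 0.5×0.3829×19.3×2.5² = 23.10 kN/m, acting at H/3 = 0.8333 m above the base.
Overturning moment M_o = P_a × H/3 = 23.10 × 0.8333 = 19.25.
Resisting moment M_r = W × 0.73 = 89.4 × 0.73 = 65.26.
FS_overturning = M_r/M_o = 65.26/19.25 = 3.391.

3.39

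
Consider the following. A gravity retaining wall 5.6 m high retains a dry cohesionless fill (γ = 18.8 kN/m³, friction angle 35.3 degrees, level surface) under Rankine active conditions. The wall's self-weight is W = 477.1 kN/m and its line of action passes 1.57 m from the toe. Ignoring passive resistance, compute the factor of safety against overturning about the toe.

5.09

K_a = tan²(45° − 35.3°/2) = 0.2675.
P_a = ½K_aγH² = 0.5×0.2675×18.8×5.6² = 78.87 kN/m, acting at H/3 = 1.867 m above the base.
Overturning moment M_o = P_a × H/3 = 78.87 × 1.867 = 147.2.
Resisting moment M_r = W × 1.57 = 477.1 × 1.57 = 749.0.
FS_overturning = M_r/M_o = 749.0/147.2 = 5.088.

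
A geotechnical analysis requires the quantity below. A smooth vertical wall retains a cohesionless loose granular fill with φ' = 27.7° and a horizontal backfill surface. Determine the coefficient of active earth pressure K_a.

K_a = tan²(45° − φ/2) = tan²(31.15°) = 0.3653.

0.365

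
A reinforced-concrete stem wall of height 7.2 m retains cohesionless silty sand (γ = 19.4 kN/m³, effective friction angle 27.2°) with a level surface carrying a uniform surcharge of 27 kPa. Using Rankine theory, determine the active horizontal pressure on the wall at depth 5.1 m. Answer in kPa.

K_a = (1 − sin φ)/(1 + sin φ) = 0.3726.
σ_v = γz + q = 19.4 × 5.1 + 27 = 125.9 kPa.
σ_h = K_a σ_v = 0.3726 × 125.9 = 46.92 kPa.

46.9 kPa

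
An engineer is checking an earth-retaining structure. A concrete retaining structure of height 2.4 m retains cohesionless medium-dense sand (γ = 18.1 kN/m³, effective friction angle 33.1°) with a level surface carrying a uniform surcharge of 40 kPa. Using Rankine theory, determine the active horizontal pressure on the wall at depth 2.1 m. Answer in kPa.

22.9 kPa

K_a = (1 − sin φ)/(1 + sin φ) = 0.2936.
σ_v = γz + q = 18.1 × 2.1 + 40 = 78.01 kPa.
σ_h = K_a σ_v = 0.2936 × 78.01 = 22.90 kPa.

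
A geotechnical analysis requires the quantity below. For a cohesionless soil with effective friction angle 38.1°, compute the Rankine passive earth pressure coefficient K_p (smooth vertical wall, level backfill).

K_p = (1 + sin φ)/(1 − sin φ) = tan²(45° + 38.1°/2) = 4.222.

4.22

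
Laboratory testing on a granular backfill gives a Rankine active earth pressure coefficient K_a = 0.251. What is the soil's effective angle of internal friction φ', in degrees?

K_a = tan²(45° − φ/2) ⇒ 45° − φ/2 = arctan(√0.251) = 26.61°.
φ = 2(45° − 26.61°) = 36.78°.

36.8°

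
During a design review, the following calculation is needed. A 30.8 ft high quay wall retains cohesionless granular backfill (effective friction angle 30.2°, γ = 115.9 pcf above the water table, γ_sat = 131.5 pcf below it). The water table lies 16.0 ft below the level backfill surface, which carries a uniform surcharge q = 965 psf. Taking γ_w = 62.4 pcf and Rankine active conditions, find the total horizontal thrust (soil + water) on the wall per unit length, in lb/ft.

K_a = tan²(45° − φ/2) = 0.3307.
γ' = 131.5 − 62.4 = 69.10 pcf. h₂ = H − d_w = 14.8 ft.
σ'_h: at surface K_a·q = 319.1; at WT K_a(q+γd_w) = 932.2; at base K_a(q+γd_w+γ'h₂) = 1270 psf.
P₁ = ½(319.1+932.2)×16.0 = 10010; P₂ = ½(932.2+1270)×14.8 = 16300; P_w = ½γ_w h₂² = 6834.
Total = 10010+16300+6834 = 33140 lb/ft.

33100 lb/ft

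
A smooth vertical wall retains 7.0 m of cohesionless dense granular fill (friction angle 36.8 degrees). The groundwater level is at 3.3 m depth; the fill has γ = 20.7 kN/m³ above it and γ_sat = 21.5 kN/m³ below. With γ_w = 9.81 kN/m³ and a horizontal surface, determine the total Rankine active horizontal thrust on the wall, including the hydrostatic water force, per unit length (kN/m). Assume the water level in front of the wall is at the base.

K_a = tan²(45° − φ/2) = 0.2508.
γ' = 21.5 − 9.81 = 11.69 kN/m³. Depth below WT = 3.7 m.
σ'_h at WT = K_a γ d_w = 17.13 kPa; at base = 17.13 + K_a γ' × 3.7 = 27.98 kPa.
P₁ (0–3.3 m) = ½×17.13×3.3 = 28.26. P₂ (3.3–7.0 m) = ½(17.13+27.98)×3.7 = 83.45.
P_w = ½ γ_w h₂² = 0.5×9.81×3.7² = 67.15. Total = 28.26+83.45+67.15 = 178.9 kN/m.

179 kN/m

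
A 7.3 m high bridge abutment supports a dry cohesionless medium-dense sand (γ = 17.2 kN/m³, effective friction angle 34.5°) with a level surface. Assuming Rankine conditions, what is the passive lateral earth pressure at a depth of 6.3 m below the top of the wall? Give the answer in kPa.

K_p = (1 + sin φ)/(1 − sin φ) = 3.613.
σ_h = K_p γ z = 3.613 × 17.2 × 6.3 = 391.5 kPa.

391 kPa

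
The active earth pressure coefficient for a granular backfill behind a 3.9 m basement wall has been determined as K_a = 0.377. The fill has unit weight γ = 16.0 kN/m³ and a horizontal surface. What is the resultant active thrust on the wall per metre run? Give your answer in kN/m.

P = ½ K_a γ H² = 0.5 × 0.377 × 16.0 × 3.9² = 45.87 kN/m.

45.9 kN/m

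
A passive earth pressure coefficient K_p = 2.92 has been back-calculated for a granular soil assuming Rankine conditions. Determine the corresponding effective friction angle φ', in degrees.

29.3°

K_p = (1+sin φ)/(1−sin φ) ⇒ sin φ = (K_p − 1)/(K_p + 1) = 0.4898.
φ = arcsin(0.4898) = 29.33°.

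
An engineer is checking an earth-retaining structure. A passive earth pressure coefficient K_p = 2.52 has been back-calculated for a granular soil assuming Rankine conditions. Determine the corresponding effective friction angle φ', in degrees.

25.6°

K_p = (1+sin φ)/(1−sin φ) ⇒ sin φ = (K_p − 1)/(K_p + 1) = 0.4318.
φ = arcsin(0.4318) = 25.58°.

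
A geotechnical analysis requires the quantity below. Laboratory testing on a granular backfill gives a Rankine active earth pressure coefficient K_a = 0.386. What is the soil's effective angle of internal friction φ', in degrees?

26.3°

K_a = tan²(45° − φ/2) ⇒ 45° − φ/2 = arctan(√0.386) = 31.85°.
φ = 2(45° − 31.85°) = 26.30°.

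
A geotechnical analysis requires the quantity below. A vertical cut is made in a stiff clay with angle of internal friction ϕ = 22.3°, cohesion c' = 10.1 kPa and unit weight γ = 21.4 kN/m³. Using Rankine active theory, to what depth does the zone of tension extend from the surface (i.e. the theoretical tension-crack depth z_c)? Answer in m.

1.41 m

K_a = tan²(45° − 22.3°/2) = 0.4498; √K_a = 0.6707.
The active pressure is zero where K_a γ z = 2c√K_a, so z_c = 2c/(γ√K_a) = 2×10.1/(21.4×0.6707) = 1.407 m.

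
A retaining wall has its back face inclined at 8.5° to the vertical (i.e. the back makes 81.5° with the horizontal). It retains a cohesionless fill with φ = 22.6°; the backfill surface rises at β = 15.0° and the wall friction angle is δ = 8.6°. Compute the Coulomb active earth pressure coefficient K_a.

K_a = sin²(α+φ) / [sin²α · sin(α−δ) · (1 + √{sin(φ+δ)sin(φ−β) / (sin(α−δ)sin(α+β))})²].
With α = 81.5°, φ = 22.6°, δ = 8.6°, β = 15.0°: K_a = 0.6252.

0.625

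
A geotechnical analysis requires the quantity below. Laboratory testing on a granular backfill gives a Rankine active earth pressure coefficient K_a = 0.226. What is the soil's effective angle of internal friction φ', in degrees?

K_a = tan²(45° − φ/2) ⇒ 45° − φ/2 = arctan(√0.226) = 25.43°.
φ = 2(45° − 25.43°) = 39.15°.

39.1°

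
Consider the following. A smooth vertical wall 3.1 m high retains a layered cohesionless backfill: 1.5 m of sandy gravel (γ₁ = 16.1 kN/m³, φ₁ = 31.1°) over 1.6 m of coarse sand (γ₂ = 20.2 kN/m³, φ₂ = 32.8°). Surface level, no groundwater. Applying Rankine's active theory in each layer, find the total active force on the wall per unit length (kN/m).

K_a1 = tan²(45°−31.1°/2) = 0.3188; K_a2 = tan²(45°−32.8°/2) = 0.2973.
Layer 1: σ at base = K_a1 γ₁ h₁ = 7.699 kPa; P₁ = ½×7.699×1.5 = 5.774.
Layer 2: σ_v at top = γ₁h₁ = 24.15; σ_h top = K_a2×24.15 = 7.179; σ_h base = K_a2×(24.15+20.2×1.6) = 16.79.
P₂ = ½(7.179+16.79)×1.6 = 19.17. Total P_a = 5.774+19.17 = 24.95 kN/m.

24.9 kN/m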